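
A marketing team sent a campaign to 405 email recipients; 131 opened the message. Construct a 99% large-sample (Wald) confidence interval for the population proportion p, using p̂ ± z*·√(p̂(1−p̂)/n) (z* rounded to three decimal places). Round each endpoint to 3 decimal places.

The sample proportion is 131/405 = 0.32346.
SE = √(p̂(1−p̂)/n) = √(0.218832/405) = 0.023245.
z* = 2.576 at the 99% level.
Margin of error: 2.576 × 0.023245 = 0.05988.
So the interval runs from 0.264 to 0.383.

(0.264, 0.383)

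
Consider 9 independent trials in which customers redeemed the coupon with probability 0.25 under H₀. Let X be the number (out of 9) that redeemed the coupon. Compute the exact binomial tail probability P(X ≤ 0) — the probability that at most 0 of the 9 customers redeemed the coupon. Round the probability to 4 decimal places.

P = 0.0751

X is binomial with n = 9 and p = 0.25.
P(X ≤ 0) = C(9,0)·0.25^0·0.75^9.
= 0.075085 = 0.0751.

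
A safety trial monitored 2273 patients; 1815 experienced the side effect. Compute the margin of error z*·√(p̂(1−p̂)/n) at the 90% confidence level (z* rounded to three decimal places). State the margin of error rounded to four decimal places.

Sample proportion p̂ = 1815/2273 = 0.79850.
SE = √(p̂(1−p̂)/n) = √(0.160895/2273) = 0.008413.
The 90% critical value is z* = 1.645.
So ME = 0.0138.

ME = 0.0138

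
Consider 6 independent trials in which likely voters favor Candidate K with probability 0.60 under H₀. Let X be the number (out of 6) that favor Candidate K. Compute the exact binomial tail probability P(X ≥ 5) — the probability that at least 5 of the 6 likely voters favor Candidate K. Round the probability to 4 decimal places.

P = 0.2333

X ~ Binomial(n=6, p=0.60).
P(X ≥ 5) = C(6,5)·0.60^5·0.40^1 + C(6,6)·0.60^6·0.40^0.
= 0.186624 + 0.046656 = 0.2333.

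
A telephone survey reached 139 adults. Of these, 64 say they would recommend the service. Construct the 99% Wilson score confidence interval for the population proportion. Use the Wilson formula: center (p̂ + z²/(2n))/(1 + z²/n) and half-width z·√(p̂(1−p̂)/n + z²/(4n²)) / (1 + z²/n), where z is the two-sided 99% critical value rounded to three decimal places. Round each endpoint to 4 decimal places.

(0.3558, 0.5686)

p̂ = 64/139 = 0.46043; z = 2.576, so z² = 6.635776.
1 + z²/n = 1.047739.
Adjusted center: (0.46043 + z²/(2n))/1.047739 = 0.46223.
Radicand: p̂(1−p̂)/n + z²/(4n²) = 0.001787297 + 0.000085862 = 0.001873159.
Half-width = 2.576·√0.001873159/1.047739 = 0.10641.
Interval: 0.46223 ± 0.10641 → (0.3558, 0.5686).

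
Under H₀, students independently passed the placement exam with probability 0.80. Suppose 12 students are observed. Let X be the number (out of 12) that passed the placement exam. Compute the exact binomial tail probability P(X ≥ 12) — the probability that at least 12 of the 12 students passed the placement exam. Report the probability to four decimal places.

X is binomial with n = 12 and p = 0.80.
P(X ≥ 12) = C(12,12)·0.80^12·0.20^0.
= 0.068719 = 0.0687.

P = 0.0687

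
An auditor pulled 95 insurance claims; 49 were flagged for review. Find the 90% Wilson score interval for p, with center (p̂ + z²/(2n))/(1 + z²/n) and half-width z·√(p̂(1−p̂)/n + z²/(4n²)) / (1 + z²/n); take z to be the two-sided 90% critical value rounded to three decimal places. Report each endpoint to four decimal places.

Here p̂ = 49/95 = 0.51579 and z = 1.645 (z² = 2.706025).
1 + z²/n = 1.028484.
Adjusted center: (0.51579 + z²/(2n))/1.028484 = 0.51535.
Radicand: p̂(1−p̂)/n + z²/(4n²) = 0.002628955 + 0.000074959 = 0.002703914.
Half-width = z·√(radicand)/denom = 1.645·0.051999/1.028484 = 0.08317.
Interval: 0.51535 ± 0.08317 → (0.4322, 0.5985).

(0.4322, 0.5985)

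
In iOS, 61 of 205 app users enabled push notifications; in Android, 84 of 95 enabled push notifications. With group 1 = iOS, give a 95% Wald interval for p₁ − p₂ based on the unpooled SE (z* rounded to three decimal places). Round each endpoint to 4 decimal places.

(-0.6764, -0.4969)

p̂₁ = 61/205 = 0.29756, p̂₂ = 84/95 = 0.88421; p̂₁ − p̂₂ = -0.58665.
Unpooled SE = √(p̂₁(1−p̂₁)/n₁ + p̂₂(1−p̂₂)/n₂) = √(0.001019602 + 0.001077708) = 0.045796.
For 95% confidence, z* = 1.960. Margin = 1.960·0.045796 = 0.08976.
Interval: -0.58665 ± 0.08976 → (-0.6764, -0.4969).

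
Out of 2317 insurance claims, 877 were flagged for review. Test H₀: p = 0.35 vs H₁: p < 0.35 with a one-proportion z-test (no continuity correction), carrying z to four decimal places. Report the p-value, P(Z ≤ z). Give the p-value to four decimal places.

The sample proportion is 877/2317 = 0.37851.
SE₀ = √(0.35·0.65/2317) = 0.009909.
Test statistic (full precision, shown to 4 dp): z = (877/2317 − 0.35)/SE₀ ≈ 2.8769.
p-value = P(Z ≤ z) with z = 2.8769 → 0.9980.

p-value = 0.9980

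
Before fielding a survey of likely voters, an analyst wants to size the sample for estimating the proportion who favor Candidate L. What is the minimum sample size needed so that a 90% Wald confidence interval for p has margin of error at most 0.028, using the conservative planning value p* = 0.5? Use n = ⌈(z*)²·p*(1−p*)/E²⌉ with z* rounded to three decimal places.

For 90% confidence, z* = 1.645.
p*(1−p*) = 0.50·0.50 = 0.2500.
Required n before rounding: 2.706025 × 0.2500 / 0.028² = 862.891.
⌈862.891⌉ = 863.

n = 863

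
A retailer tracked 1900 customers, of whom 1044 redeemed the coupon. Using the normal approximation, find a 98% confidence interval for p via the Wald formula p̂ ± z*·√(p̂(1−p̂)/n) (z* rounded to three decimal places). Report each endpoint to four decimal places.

(0.5229, 0.5760)

The sample proportion is 1044/1900 = 0.54947.
Standard error of p̂: √(0.247552/1900) = √0.000130291 = 0.011414.
z* = 2.326 at the 98% level.
Margin = 2.326·0.011414 = 0.02655.
Interval: 0.54947 ± 0.02655 → (0.5229, 0.5760).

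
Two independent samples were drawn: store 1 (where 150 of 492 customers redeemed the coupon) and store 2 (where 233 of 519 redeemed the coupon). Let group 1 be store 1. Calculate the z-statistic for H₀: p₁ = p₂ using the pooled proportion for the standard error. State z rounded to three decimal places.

z = -4.720

Sample proportions: p̂₁ = 150/492 = 0.30488 and p̂₂ = 233/519 = 0.44894.
Pooling: p̂ = 383/1011 = 0.37883.
Pooled SE = √[0.2353185·0.00395930] ≈ 0.030524.
z = -0.14406/0.030524 = -4.720.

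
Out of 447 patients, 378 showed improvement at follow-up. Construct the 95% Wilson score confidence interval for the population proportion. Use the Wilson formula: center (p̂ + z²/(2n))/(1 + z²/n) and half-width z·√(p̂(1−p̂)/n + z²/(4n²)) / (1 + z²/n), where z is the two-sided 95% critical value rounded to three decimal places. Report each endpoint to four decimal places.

Here p̂ = 378/447 = 0.84564 and z = 1.960 (z² = 3.841600).
1 + z²/n = 1.008594.
Adjusted center: (0.84564 + z²/(2n))/1.008594 = 0.84269.
Radicand: p̂(1−p̂)/n + z²/(4n²) = 0.000292024 + 0.000004807 = 0.000296831.
Half-width = z·√(radicand)/denom = 1.960·0.017229/1.008594 = 0.03348.
CI: 0.84269 ± 0.03348 = (0.8092, 0.8762).

(0.8092, 0.8762)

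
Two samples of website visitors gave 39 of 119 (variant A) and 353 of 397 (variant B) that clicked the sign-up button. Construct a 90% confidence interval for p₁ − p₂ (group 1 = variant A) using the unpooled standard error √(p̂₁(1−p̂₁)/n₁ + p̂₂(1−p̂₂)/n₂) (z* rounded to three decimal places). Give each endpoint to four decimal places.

(-0.6368, -0.4861)

p̂₁ = 39/119 = 0.32773, p̂₂ = 353/397 = 0.88917; p̂₁ − p̂₂ = -0.56144.
SE = √(0.001851457 + 0.000248231) = √0.002099688 = 0.045822.
z* = 1.645 at the 90% level. Margin of error = 0.07538.
CI: -0.56144 ± 0.07538 = (-0.6368, -0.4861).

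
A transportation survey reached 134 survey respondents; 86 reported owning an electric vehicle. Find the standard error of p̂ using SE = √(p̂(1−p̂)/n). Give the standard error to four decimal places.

The sample proportion is 86/134 = 0.64179.
p̂(1−p̂) = 0.229896.
SE = √(0.229896/134) = 0.0414.

SE = 0.0414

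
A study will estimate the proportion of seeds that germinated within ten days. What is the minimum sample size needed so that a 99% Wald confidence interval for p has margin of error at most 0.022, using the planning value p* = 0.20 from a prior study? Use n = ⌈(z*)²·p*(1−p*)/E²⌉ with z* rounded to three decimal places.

n = 2194

z* = 2.576 at the 99% level.
p*(1−p*) = 0.1600.
(z*)²·p*(1−p*)/E² = 6.635776·0.1600/0.000484 = 2193.645.
Rounding up, n = 2194.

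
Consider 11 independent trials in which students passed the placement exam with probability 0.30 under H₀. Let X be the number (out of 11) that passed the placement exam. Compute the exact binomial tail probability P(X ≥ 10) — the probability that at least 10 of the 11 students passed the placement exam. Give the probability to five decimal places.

X ~ Binomial(n=11, p=0.30).
P(X ≥ 10) = C(11,10)·0.30^10·0.70^1 + C(11,11)·0.30^11·0.70^0.
= 0.000045 + 0.000002 = 0.00005.

P = 0.00005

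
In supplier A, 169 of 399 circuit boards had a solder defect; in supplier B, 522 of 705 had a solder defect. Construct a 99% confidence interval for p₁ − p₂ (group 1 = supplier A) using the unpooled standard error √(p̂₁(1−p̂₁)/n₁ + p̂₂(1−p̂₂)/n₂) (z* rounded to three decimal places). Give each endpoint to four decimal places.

p̂₁ = 0.42356, p̂₂ = 0.74043, so the observed difference is -0.31687.
SE = √(0.000611922 + 0.000272618) = √0.000884540 = 0.029741.
The 99% critical value is z* = 2.576. Margin of error = 0.07661.
CI: -0.31687 ± 0.07661 = (-0.3935, -0.2403).

(-0.3935, -0.2403)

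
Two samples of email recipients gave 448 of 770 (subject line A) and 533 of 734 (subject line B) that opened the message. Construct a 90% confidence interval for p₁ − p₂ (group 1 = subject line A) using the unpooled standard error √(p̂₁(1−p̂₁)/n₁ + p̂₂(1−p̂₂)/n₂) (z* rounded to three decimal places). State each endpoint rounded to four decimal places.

p̂₁ = 448/770 = 0.58182, p̂₂ = 533/734 = 0.72616; p̂₁ − p̂₂ = -0.14434.
SE = √(0.000315982 + 0.000270916) = √0.000586898 = 0.024226.
For 90% confidence, z* = 1.645. Margin = 1.645·0.024226 = 0.03985.
CI: -0.14434 ± 0.03985 = (-0.1842, -0.1045).

(-0.1842, -0.1045)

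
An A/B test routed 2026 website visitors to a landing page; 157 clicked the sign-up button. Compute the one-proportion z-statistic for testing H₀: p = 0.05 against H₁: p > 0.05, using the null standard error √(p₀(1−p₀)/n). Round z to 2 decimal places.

Sample proportion p̂ = 157/2026 = 0.07749.
SE₀ = √(0.05·0.95/2026) = 0.004842.
z = (0.07749 − 0.05)/0.004842 = 0.02749/0.004842 = 5.68.

z = 5.68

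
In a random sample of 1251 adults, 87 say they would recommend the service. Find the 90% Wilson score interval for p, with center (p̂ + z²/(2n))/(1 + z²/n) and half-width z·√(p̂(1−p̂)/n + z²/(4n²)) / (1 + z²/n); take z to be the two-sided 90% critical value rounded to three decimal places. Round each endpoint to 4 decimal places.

Here p̂ = 87/1251 = 0.06954 and z = 1.645 (z² = 2.706025).
1 + z²/n = 1.002163.
Center = (0.06954 + 0.001082)/1.002163 = 0.07047.
Radicand: p̂(1−p̂)/n + z²/(4n²) = 0.000051725 + 0.000000432 = 0.000052157.
Half-width = z·√(radicand)/denom = 1.645·0.007222/1.002163 = 0.01185.
Interval: 0.07047 ± 0.01185 → (0.0586, 0.0823).

(0.0586, 0.0823)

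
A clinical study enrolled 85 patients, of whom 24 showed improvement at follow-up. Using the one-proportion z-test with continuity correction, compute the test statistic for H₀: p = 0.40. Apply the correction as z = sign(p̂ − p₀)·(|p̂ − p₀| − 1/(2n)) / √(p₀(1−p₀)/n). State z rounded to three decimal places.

z = -2.103

p̂ = 24/85 = 0.28235. p̂ − p₀ = -0.117647.
Continuity correction 1/(2n) = 1/170 = 0.005882.
Corrected numerator: |-0.117647| − 0.005882 = 0.111765.
Under H₀, SE = √(p₀(1−p₀)/n) = √(0.40·0.60/85) = √0.002823529 = 0.053137.
z = −0.111765/0.053137 = -2.103.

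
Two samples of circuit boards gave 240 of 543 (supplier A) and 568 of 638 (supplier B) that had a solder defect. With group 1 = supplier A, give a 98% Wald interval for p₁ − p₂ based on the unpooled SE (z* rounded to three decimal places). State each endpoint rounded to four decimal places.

(-0.5056, -0.3910)

p̂₁ = 0.44199, p̂₂ = 0.89028, so the observed difference is -0.44829.
SE = √(0.000454208 + 0.000153103) = √0.000607311 = 0.024644.
For 98% confidence, z* = 2.326. Margin = 2.326·0.024644 = 0.05732.
So the interval runs from -0.5056 to -0.3910.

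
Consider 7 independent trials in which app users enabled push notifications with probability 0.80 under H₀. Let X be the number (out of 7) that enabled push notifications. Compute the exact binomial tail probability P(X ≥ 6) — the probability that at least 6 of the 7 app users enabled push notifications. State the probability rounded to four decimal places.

X ~ Binomial(n=7, p=0.80).
P(X ≥ 6) = C(7,6)·0.80^6·0.20^1 + C(7,7)·0.80^7·0.20^0.
= 0.367002 + 0.209715 = 0.5767.

P = 0.5767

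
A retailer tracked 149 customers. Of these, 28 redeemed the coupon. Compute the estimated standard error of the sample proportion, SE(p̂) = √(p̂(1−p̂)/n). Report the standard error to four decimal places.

p̂ = 28/149 = 0.18792.
p̂(1−p̂) = 0.152606.
Dividing by n and taking the root: √0.001024201 = 0.0320.

SE = 0.0320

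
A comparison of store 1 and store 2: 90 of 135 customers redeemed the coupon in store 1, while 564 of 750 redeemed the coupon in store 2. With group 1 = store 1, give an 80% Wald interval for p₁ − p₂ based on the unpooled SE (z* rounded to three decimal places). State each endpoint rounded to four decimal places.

(-0.1411, -0.0295)

p̂₁ = 90/135 = 0.66667, p̂₂ = 564/750 = 0.75200; p̂₁ − p̂₂ = -0.08533.
Unpooled SE = √(p̂₁(1−p̂₁)/n₁ + p̂₂(1−p̂₂)/n₂) = √(0.001646091 + 0.000248661) = 0.043529.
The 80% critical value is z* = 1.282. Margin of error = 0.05580.
Interval: -0.08533 ± 0.05580 → (-0.1411, -0.0295).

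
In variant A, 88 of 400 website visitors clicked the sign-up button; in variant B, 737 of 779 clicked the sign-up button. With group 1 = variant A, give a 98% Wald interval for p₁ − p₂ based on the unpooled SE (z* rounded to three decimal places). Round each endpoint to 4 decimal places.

(-0.7778, -0.6744)

p̂₁ = 88/400 = 0.22000, p̂₂ = 737/779 = 0.94608; p̂₁ − p̂₂ = -0.72608.
SE = √(0.000429000 + 0.000065479) = √0.000494479 = 0.022237.
z* = 2.326 at the 98% level. Margin = 2.326·0.022237 = 0.05172.
Interval: -0.72608 ± 0.05172 → (-0.7778, -0.6744).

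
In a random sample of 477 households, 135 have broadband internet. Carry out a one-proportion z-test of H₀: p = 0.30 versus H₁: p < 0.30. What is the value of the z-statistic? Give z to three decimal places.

z = -0.809

With x = 135 successes in n = 477, p̂ = 0.28302.
SE₀ = √(0.30·0.70/477) = 0.020982.
Test statistic: z = -0.01698/0.020982 = -0.809.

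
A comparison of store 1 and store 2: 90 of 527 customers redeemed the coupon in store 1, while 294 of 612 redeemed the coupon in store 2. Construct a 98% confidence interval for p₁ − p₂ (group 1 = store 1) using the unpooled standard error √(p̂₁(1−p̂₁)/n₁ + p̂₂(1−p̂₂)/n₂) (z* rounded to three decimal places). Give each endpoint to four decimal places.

p̂₁ = 90/527 = 0.17078, p̂₂ = 294/612 = 0.48039; p̂₁ − p̂₂ = -0.30961.
Unpooled SE = √(p̂₁(1−p̂₁)/n₁ + p̂₂(1−p̂₂)/n₂) = √(0.000268715 + 0.000407869) = 0.026011.
z* = 2.326 at the 98% level. Margin of error = 0.06050.
CI: -0.30961 ± 0.06050 = (-0.3701, -0.2491).

(-0.3701, -0.2491)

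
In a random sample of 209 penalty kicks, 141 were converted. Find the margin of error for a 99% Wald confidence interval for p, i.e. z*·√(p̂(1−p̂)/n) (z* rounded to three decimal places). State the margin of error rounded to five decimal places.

ME = 0.08348

The sample proportion is 141/209 = 0.67464.
SE = √(p̂(1−p̂)/n) = √(0.219500/209) = 0.032407.
z* = 2.576 at the 99% level.
Margin of error = z*·SE = 2.576 × 0.032407 = 0.08348.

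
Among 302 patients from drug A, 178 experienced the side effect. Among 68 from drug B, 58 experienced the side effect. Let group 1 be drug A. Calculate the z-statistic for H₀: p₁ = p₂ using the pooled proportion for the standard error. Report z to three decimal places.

Sample proportions: p̂₁ = 178/302 = 0.58940 and p̂₂ = 58/68 = 0.85294.
Pooled p̂ = (178+58)/(302+68) = 236/370 = 0.63784.
Pooled SE = √[0.2310007·0.01801714] ≈ 0.064513.
z = -0.26354/0.064513 = -4.085.

z = -4.085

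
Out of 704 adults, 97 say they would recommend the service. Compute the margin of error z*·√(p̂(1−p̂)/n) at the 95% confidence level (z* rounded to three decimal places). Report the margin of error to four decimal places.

ME = 0.0255

Sample proportion p̂ = 97/704 = 0.13778.
Standard error of p̂: √(0.118800/704) = √0.000168749 = 0.012990.
The 95% critical value is z* = 1.960.
Margin of error = z*·SE = 1.960 × 0.012990 = 0.0255.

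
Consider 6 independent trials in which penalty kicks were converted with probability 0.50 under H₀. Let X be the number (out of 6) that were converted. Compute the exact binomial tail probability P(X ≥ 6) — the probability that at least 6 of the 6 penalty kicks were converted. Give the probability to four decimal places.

P = 0.0156

X is binomial with n = 6 and p = 0.50.
P(X ≥ 6) = C(6,6)·0.50^6·0.50^0.
= 0.015625 = 0.0156.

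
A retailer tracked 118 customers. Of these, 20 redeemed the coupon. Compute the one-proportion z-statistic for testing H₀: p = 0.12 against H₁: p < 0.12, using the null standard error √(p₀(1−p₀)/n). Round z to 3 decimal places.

z = 1.654

The sample proportion is 20/118 = 0.16949.
SE₀ = √(0.12·0.88/118) = 0.029915.
Test statistic: z = 0.04949/0.029915 = 1.654.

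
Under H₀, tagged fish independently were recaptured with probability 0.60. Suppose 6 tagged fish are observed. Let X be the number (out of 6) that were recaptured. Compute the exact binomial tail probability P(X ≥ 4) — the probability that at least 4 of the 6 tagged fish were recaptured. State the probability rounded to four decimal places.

X ~ Binomial(n=6, p=0.60).
P(X ≥ 4) = C(6,4)·0.60^4·0.40^2 + C(6,5)·0.60^5·0.40^1 + C(6,6)·0.60^6·0.40^0.
= 0.311040 + 0.186624 + 0.046656 = 0.5443.

P = 0.5443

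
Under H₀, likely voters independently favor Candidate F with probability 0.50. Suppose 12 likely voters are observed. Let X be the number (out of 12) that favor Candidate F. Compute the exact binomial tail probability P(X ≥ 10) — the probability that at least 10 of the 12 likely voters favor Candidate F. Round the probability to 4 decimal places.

P = 0.0193

X is binomial with n = 12 and p = 0.50.
P(X ≥ 10) = C(12,10)·0.50^10·0.50^2 + C(12,11)·0.50^11·0.50^1 + C(12,12)·0.50^12·0.50^0.
= 0.016113 + 0.002930 + 0.000244 = 0.0193.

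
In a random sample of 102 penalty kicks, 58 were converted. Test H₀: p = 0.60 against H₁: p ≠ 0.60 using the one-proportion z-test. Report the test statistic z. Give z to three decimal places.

With x = 58 successes in n = 102, p̂ = 0.56863.
Null standard error: √(0.60·0.40/102) = √0.002352941 = 0.048507.
z = (p̂ − p₀)/SE = (0.56863 − 0.60)/0.048507 = -0.647.

z = -0.647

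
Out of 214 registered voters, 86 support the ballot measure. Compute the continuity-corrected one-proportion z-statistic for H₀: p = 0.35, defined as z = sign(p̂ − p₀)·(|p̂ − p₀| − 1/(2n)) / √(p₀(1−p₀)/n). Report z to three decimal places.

With x = 86 successes in n = 214, p̂ = 0.40187. p̂ − p₀ = 0.051869.
Continuity correction 1/(2n) = 1/428 = 0.002336.
Corrected numerator: |0.051869| − 0.002336 = 0.049533.
SE₀ = √(0.35·0.65/214) = 0.032605.
z = +0.049533/0.032605 = 1.519.

z = 1.519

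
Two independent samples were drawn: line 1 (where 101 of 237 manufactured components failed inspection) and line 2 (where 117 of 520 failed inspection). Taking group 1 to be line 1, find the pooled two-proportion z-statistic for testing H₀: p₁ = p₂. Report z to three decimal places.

z = 5.668

Sample proportions: p̂₁ = 101/237 = 0.42616 and p̂₂ = 117/520 = 0.22500.
Pooled p̂ = (101+117)/(237+520) = 218/757 = 0.28798.
Pooled SE = √[0.2050470·0.00614249] ≈ 0.035489.
z = 0.20116/0.035489 = 5.668.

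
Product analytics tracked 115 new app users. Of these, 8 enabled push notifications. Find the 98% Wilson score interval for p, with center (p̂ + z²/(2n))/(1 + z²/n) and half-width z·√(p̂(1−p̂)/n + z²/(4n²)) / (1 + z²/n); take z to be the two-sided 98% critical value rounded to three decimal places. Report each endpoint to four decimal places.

Here p̂ = 8/115 = 0.06957 and z = 2.326 (z² = 5.410276).
Denominator 1 + z²/n = 1 + 5.410276/115 = 1.047046.
Center = (0.06957 + 0.023523)/1.047046 = 0.08891.
Radicand: p̂(1−p̂)/n + z²/(4n²) = 0.000562834 + 0.000102274 = 0.000665108.
Half-width = 2.326·√0.000665108/1.047046 = 0.05729.
Interval: 0.08891 ± 0.05729 → (0.0316, 0.1462).

(0.0316, 0.1462)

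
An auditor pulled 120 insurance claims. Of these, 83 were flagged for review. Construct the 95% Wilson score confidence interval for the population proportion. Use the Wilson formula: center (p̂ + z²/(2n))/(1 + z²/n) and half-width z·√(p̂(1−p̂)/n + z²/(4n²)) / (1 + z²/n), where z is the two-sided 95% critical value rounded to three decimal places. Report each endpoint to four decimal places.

Here p̂ = 83/120 = 0.69167 and z = 1.960 (z² = 3.841600).
Denominator 1 + z²/n = 1 + 3.841600/120 = 1.032013.
Adjusted center: (0.69167 + z²/(2n))/1.032013 = 0.68572.
Radicand: p̂(1−p̂)/n + z²/(4n²) = 0.001777199 + 0.000066694 = 0.001843893.
Half-width = 1.960·√0.001843893/1.032013 = 0.08155.
So the interval runs from 0.6042 to 0.7673.

(0.6042, 0.7673)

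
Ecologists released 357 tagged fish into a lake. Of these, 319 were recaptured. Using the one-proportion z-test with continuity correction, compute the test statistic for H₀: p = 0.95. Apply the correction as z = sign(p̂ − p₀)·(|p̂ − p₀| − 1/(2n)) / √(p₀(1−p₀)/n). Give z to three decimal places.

The sample proportion is 319/357 = 0.89356. p̂ − p₀ = -0.056443.
1/(2n) = 0.001401.
Corrected numerator: |-0.056443| − 0.001401 = 0.055042.
Null standard error: √(0.95·0.05/357) = √0.000133053 = 0.011535.
z = (−)0.055042/0.011535 = -4.772.

z = -4.772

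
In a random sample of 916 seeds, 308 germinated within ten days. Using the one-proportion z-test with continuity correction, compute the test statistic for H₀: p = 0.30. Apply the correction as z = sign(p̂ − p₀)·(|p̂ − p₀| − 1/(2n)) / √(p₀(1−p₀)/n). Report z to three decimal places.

z = 2.358

With x = 308 successes in n = 916, p̂ = 0.33624. p̂ − p₀ = 0.036245.
Continuity correction 1/(2n) = 1/1832 = 0.000546.
Corrected numerator: |0.036245| − 0.000546 = 0.035699.
SE₀ = √(0.30·0.70/916) = 0.015141.
z = +0.035699/0.015141 = 2.358.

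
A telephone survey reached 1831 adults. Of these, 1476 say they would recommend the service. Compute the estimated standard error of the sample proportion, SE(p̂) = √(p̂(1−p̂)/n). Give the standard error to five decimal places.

Sample proportion p̂ = 1476/1831 = 0.80612.
p̂(1−p̂) = 0.80612·0.19388 = 0.156291.
Dividing by n and taking the root: √0.000085358 = 0.00924.

SE = 0.00924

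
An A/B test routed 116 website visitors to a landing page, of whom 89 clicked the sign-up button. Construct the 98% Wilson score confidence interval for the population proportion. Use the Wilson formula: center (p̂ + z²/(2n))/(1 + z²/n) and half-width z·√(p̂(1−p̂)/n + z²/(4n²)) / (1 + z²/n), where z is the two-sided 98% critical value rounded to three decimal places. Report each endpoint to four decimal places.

p̂ = 89/116 = 0.76724; z = 2.326, so z² = 5.410276.
Denominator 1 + z²/n = 1 + 5.410276/116 = 1.046640.
Adjusted center: (0.76724 + z²/(2n))/1.046640 = 0.75533.
Radicand: p̂(1−p̂)/n + z²/(4n²) = 0.001539500 + 0.000100518 = 0.001640018.
Half-width = 2.326·√0.001640018/1.046640 = 0.09000.
CI: 0.75533 ± 0.09000 = (0.6653, 0.8453).

(0.6653, 0.8453)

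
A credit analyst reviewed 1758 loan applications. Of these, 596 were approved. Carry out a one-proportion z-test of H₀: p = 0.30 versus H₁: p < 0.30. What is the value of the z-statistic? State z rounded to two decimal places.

The sample proportion is 596/1758 = 0.33902.
Under H₀, SE = √(p₀(1−p₀)/n) = √(0.30·0.70/1758) = √0.000119454 = 0.010929.
z = (0.33902 − 0.30)/0.010929 = 0.03902/0.010929 = 3.57.

z = 3.57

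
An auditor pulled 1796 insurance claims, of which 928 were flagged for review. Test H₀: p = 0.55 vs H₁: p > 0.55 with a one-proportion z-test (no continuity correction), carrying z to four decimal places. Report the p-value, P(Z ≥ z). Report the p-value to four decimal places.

p-value = 0.9977

The sample proportion is 928/1796 = 0.51670.
Under H₀, SE = √(p₀(1−p₀)/n) = √(0.55·0.45/1796) = √0.000137806 = 0.011739.
Test statistic (full precision, shown to 4 dp): z = (928/1796 − 0.55)/SE₀ ≈ -2.8364.
From the standard normal, P(Z ≥ z) = 0.9977.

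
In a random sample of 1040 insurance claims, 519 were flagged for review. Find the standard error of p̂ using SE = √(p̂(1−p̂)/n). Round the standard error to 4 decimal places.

Sample proportion p̂ = 519/1040 = 0.49904.
p̂(1−p̂) = 0.49904·0.50096 = 0.249999.
SE = √(0.249999/1040) = √0.000240384 = 0.0155.

SE = 0.0155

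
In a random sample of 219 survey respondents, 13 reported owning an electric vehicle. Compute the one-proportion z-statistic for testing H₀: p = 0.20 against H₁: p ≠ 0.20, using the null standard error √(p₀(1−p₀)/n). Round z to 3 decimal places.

The sample proportion is 13/219 = 0.05936.
SE₀ = √(0.20·0.80/219) = 0.027029.
z = (p̂ − p₀)/SE = (0.05936 − 0.20)/0.027029 = -5.203.

z = -5.203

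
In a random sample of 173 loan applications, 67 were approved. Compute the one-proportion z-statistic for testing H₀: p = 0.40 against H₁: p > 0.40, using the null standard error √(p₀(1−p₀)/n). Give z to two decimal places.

With x = 67 successes in n = 173, p̂ = 0.38728.
Under H₀, SE = √(p₀(1−p₀)/n) = √(0.40·0.60/173) = √0.001387283 = 0.037246.
z = (p̂ − p₀)/SE = (0.38728 − 0.40)/0.037246 = -0.34.

z = -0.34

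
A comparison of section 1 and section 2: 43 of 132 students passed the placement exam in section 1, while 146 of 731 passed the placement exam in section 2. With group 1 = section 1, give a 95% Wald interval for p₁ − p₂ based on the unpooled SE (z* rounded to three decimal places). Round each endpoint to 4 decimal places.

p̂₁ = 43/132 = 0.32576, p̂₂ = 146/731 = 0.19973; p̂₁ − p̂₂ = 0.12603.
SE = √(0.001663936 + 0.000218654) = √0.001882590 = 0.043389.
z* = 1.960 at the 95% level. Margin of error = 0.08504.
CI: 0.12603 ± 0.08504 = (0.0410, 0.2111).

(0.0410, 0.2111)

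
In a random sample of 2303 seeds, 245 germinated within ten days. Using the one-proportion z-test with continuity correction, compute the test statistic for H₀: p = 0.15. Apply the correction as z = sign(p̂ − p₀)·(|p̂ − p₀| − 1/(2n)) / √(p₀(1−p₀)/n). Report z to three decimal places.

p̂ = 245/2303 = 0.10638. p̂ − p₀ = -0.043617.
Continuity correction 1/(2n) = 1/4606 = 0.000217.
Corrected numerator: |-0.043617| − 0.000217 = 0.043400.
Null standard error: √(0.15·0.85/2303) = √0.000055363 = 0.007441.
z = (−)0.043400/0.007441 = -5.833.

z = -5.833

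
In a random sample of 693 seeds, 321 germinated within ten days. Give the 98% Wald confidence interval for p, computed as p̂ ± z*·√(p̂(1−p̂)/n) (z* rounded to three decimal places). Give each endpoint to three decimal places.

With x = 321 successes in n = 693, p̂ = 0.46320.
SE(p̂) = √(0.46320·0.53680/693) = 0.018942.
z* = 2.326 at the 98% level.
Margin = 2.326·0.018942 = 0.04406.
CI: 0.46320 ± 0.04406 = (0.419, 0.507).

(0.419, 0.507)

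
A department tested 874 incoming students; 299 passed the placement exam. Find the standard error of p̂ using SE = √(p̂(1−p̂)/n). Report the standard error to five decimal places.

SE = 0.01605

The sample proportion is 299/874 = 0.34211.
p̂(1−p̂) = 0.34211·0.65789 = 0.225071.
SE = √(0.225071/874) = 0.01605.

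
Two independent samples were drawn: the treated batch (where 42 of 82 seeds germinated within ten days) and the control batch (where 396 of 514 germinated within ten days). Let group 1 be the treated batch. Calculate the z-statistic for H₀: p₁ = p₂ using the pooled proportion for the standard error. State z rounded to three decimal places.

z = -4.920

p̂₁ = 42/82 = 0.51220, p̂₂ = 396/514 = 0.77043.
Pooled p̂ = (42+396)/(82+514) = 438/596 = 0.73490.
SE = √[p̂(1−p̂)(1/n₁+1/n₂)] = √[0.73490·0.26510·(1/82+1/514)] ≈ 0.052487.
z = -0.25823/0.052487 = -4.920.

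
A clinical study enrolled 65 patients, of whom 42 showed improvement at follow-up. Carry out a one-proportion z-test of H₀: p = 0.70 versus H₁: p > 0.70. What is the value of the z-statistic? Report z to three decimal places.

p̂ = 42/65 = 0.64615.
SE₀ = √(0.70·0.30/65) = 0.056840.
z = (0.64615 − 0.70)/0.056840 = -0.05385/0.056840 = -0.947.

z = -0.947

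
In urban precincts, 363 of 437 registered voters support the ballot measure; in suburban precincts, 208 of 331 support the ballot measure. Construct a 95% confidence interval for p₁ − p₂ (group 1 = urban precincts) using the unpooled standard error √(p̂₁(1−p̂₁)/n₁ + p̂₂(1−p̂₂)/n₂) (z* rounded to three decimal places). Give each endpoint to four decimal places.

(0.1394, 0.2651)

p̂₁ = 363/437 = 0.83066, p̂₂ = 208/331 = 0.62840; p̂₁ − p̂₂ = 0.20226.
Unpooled SE = √(p̂₁(1−p̂₁)/n₁ + p̂₂(1−p̂₂)/n₂) = √(0.000321880 + 0.000705480) = 0.032052.
For 95% confidence, z* = 1.960. Margin = 1.960·0.032052 = 0.06282.
So the interval runs from 0.1394 to 0.2651.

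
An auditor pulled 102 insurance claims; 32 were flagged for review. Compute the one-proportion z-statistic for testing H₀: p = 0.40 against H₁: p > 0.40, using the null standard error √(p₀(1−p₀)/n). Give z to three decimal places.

z = -1.779

Sample proportion p̂ = 32/102 = 0.31373.
Null standard error: √(0.40·0.60/102) = √0.002352941 = 0.048507.
z = (p̂ − p₀)/SE = (0.31373 − 0.40)/0.048507 = -1.779.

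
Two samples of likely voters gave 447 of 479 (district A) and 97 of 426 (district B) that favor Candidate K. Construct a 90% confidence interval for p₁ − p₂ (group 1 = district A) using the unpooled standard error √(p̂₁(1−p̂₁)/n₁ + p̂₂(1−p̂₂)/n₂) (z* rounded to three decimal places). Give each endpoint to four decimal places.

p̂₁ = 0.93319, p̂₂ = 0.22770, so the observed difference is 0.70549.
SE = √(0.000130152 + 0.000412799) = √0.000542951 = 0.023301.
The 90% critical value is z* = 1.645. Margin = 1.645·0.023301 = 0.03833.
Interval: 0.70549 ± 0.03833 → (0.6672, 0.7438).

(0.6672, 0.7438)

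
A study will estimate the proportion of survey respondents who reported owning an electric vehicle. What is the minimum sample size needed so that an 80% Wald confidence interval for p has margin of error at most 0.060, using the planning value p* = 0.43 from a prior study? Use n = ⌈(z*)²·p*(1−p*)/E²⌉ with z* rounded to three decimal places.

n = 112

z* = 1.282 at the 80% level.
p*(1−p*) = 0.43·0.57 = 0.2451.
(z*)²·p*(1−p*)/E² = 1.643524·0.2451/0.003600 = 111.897.
Rounding up, n = 112.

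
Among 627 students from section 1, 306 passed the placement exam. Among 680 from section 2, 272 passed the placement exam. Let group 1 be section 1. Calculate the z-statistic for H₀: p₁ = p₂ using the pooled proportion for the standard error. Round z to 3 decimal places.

z = 3.202

Sample proportions: p̂₁ = 306/627 = 0.48804 and p̂₂ = 272/680 = 0.40000.
Pooled p̂ = (306+272)/(627+680) = 578/1307 = 0.44223.
Pooled SE = √[0.2466631·0.00306548] ≈ 0.027498.
z = (p̂₁ − p̂₂)/SE = (0.48804 − 0.40000)/0.027498 = 0.08804/0.027498 = 3.202.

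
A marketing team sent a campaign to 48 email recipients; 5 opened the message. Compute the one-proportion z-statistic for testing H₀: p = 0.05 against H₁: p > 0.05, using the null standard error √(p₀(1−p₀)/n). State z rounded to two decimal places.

The sample proportion is 5/48 = 0.10417.
Under H₀, SE = √(p₀(1−p₀)/n) = √(0.05·0.95/48) = √0.000989583 = 0.031458.
z = (p̂ − p₀)/SE = (0.10417 − 0.05)/0.031458 = 1.72.

z = 1.72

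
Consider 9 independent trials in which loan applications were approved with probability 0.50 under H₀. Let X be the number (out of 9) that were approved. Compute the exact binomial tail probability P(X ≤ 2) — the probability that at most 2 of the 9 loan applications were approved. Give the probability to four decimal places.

P = 0.0898

X ~ Binomial(n=9, p=0.50).
P(X ≤ 2) = C(9,0)·0.50^0·0.50^9 + C(9,1)·0.50^1·0.50^8 + C(9,2)·0.50^2·0.50^7.
= 0.001953 + 0.017578 + 0.070312 = 0.0898.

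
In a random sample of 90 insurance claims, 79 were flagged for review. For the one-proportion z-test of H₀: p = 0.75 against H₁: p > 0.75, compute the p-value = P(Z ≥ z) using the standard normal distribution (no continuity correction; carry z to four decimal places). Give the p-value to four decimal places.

The sample proportion is 79/90 = 0.87778.
Under H₀, SE = √(p₀(1−p₀)/n) = √(0.75·0.25/90) = √0.002083333 = 0.045644.
z = (p̂ − p₀)/SE = (79/90 − 0.75)/0.045644 ≈ 2.7995.
p-value = P(Z ≥ z) with z = 2.7995 → 0.0026.

p-value = 0.0026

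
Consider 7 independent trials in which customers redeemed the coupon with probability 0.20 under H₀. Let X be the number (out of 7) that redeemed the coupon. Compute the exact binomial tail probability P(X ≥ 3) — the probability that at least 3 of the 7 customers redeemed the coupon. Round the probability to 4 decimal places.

X ~ Binomial(n=7, p=0.20).
P(X ≥ 3) = Σ_{j=3}^{7} C(7,j)·0.20^j·0.80^{7−j}.
= 0.114688 + 0.028672 + 0.004301 + 0.000358 + 0.000013 = 0.1480.

P = 0.1480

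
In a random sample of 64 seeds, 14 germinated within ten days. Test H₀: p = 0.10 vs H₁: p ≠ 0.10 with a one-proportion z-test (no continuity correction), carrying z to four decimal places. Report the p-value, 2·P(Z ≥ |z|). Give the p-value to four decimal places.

p̂ = 14/64 = 0.21875.
Null standard error: √(0.10·0.90/64) = √0.001406250 = 0.037500.
Test statistic (full precision, shown to 4 dp): z = (14/64 − 0.10)/SE₀ ≈ 3.1667.
From the standard normal, 2·P(Z ≥ |z|) = 0.0015.

p-value = 0.0015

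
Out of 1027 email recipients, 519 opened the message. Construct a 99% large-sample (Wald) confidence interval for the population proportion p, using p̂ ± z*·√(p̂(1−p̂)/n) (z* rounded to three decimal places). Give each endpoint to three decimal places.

With x = 519 successes in n = 1027, p̂ = 0.50536.
Standard error of p̂: √(0.249971/1027) = √0.000243400 = 0.015601.
z* = 2.576 at the 99% level.
Margin = 2.576·0.015601 = 0.04019.
Interval: 0.50536 ± 0.04019 → (0.465, 0.546).

(0.465, 0.546)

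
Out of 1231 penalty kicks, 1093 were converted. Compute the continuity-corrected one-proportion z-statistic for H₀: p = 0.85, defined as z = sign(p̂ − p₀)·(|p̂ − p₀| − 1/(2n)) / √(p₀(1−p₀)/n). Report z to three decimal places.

The sample proportion is 1093/1231 = 0.88790. p̂ − p₀ = 0.037896.
Continuity correction 1/(2n) = 1/2462 = 0.000406.
Corrected numerator: |0.037896| − 0.000406 = 0.037490.
Null standard error: √(0.85·0.15/1231) = √0.000103574 = 0.010177.
z = +0.037490/0.010177 = 3.684.

z = 3.684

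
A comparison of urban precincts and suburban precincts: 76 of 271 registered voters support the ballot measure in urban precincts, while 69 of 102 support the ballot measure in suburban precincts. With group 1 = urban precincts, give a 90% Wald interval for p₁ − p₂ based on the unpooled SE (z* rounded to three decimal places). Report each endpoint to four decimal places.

(-0.4845, -0.3076)

p̂₁ = 0.28044, p̂₂ = 0.67647, so the observed difference is -0.39603.
Unpooled SE = √(p̂₁(1−p̂₁)/n₁ + p̂₂(1−p̂₂)/n₂) = √(0.000744630 + 0.002145668) = 0.053761.
z* = 1.645 at the 90% level. Margin of error = 0.08844.
Interval: -0.39603 ± 0.08844 → (-0.4845, -0.3076).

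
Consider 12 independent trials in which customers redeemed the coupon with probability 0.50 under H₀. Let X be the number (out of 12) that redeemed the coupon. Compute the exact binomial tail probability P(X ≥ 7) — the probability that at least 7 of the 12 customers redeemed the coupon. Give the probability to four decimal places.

P = 0.3872

X is binomial with n = 12 and p = 0.50.
P(X ≥ 7) = Σ_{j=7}^{12} C(12,j)·0.50^j·0.50^{12−j}.
= 0.193359 + 0.120850 + 0.053711 + 0.016113 + 0.002930 + 0.000244 = 0.3872.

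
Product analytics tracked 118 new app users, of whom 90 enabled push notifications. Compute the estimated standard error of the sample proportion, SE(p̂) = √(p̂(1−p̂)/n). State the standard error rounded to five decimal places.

SE = 0.03916

p̂ = 90/118 = 0.76271.
p̂(1−p̂) = 0.180983.
SE = √(0.180983/118) = √0.001533754 = 0.03916.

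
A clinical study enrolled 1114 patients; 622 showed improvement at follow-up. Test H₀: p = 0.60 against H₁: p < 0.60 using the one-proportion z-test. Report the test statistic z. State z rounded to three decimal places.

z = -2.838

The sample proportion is 622/1114 = 0.55835.
SE₀ = √(0.60·0.40/1114) = 0.014678.
Test statistic: z = -0.04165/0.014678 = -2.838.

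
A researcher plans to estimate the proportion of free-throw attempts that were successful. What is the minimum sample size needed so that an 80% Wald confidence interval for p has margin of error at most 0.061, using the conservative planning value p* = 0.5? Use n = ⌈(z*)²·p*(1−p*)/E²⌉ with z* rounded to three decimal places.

z* = 1.282 at the 80% level.
p*(1−p*) = 0.50·0.50 = 0.2500.
Required n before rounding: 1.643524 × 0.2500 / 0.061² = 110.422.
⌈110.422⌉ = 111.

n = 111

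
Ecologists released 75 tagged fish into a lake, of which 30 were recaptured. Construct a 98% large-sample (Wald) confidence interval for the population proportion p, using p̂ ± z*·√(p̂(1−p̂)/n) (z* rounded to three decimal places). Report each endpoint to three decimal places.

Sample proportion p̂ = 30/75 = 0.40000.
Standard error of p̂: √(0.240000/75) = √0.003200000 = 0.056569.
The 98% critical value is z* = 2.326.
Margin = 2.326·0.056569 = 0.13158.
CI: 0.40000 ± 0.13158 = (0.268, 0.532).

(0.268, 0.532)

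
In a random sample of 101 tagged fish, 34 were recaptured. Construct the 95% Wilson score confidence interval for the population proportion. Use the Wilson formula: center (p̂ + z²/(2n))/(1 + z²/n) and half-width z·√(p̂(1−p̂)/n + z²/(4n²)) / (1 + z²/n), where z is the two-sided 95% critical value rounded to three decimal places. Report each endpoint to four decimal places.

(0.2520, 0.4333)

p̂ = 34/101 = 0.33663; z = 1.960, so z² = 3.841600.
Denominator 1 + z²/n = 1 + 3.841600/101 = 1.038036.
Center = (0.33663 + 0.019018)/1.038036 = 0.34262.
Radicand: p̂(1−p̂)/n + z²/(4n²) = 0.002211004 + 0.000094148 = 0.002305152.
Half-width = z·√(radicand)/denom = 1.960·0.048012/1.038036 = 0.09066.
So the interval runs from 0.2520 to 0.4333.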